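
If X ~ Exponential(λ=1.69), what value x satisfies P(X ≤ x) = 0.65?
0.6212

We have X ~ Exponential(λ=1.69).

We want to find x such that P(X ≤ x) = 0.65.

This is the 65th percentile, which means 65% of values fall below this point.

Using the inverse CDF (quantile function):
x = F⁻¹(0.65) = 0.6212

Verification: P(X ≤ 0.6212) = 0.65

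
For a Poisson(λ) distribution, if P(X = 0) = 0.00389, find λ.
λ = 5.5493

For a Poisson(λ) distribution, the PMF at 0 is:
P(X = 0) = λ^0 e^(-λ) / 0! = e^(-λ)

Given P(X = 0) = 0.00389:
e^(-λ) = 0.00389
-λ = ln(0.00389)
λ = -ln(0.00389) = 5.5493

Verification: e^(-5.5493) = 0.00389 ✓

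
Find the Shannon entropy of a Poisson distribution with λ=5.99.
2.2984 nats

We have X ~ Poisson(λ=5.99).

The Shannon entropy measures the uncertainty or information content of the distribution.

For a Poisson distribution with λ=5.99:
H(X) = 2.2984 nats

(In bits, this would be 3.3159 bits.)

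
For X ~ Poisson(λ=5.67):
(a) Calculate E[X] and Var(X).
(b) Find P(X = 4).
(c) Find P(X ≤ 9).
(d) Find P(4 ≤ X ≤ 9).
(a) E[X] = 5.6700, Var(X) = 5.6700
(b) P(X = 4) = 0.148481
(c) P(X ≤ 9) = 0.936924
(d) P(4 ≤ X ≤ 9) = 0.753756

We have X ~ Poisson(λ=5.67).

(a) Moments:
E[X] = 5.6700
Var(X) = 5.6700
σ = √Var(X) = 2.3812

(b) Point probability using PMF:
P(X = 4) = 0.148481

(c) Cumulative probability using CDF:
P(X ≤ 9) = F(9) = 0.936924

(d) Range probability:
P(4 ≤ X ≤ 9) = P(X ≤ 9) - P(X ≤ 3)
                   = F(9) - F(3)
                   = 0.936924 - 0.183168
                   = 0.753756

This means approximately 75.4% of outcomes fall in the interval [4, 9].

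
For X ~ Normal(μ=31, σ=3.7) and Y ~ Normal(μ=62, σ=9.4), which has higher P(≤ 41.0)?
X has higher probability (P(X ≤ 41.0) = 0.9966 > P(Y ≤ 41.0) = 0.0127)

Compute P(≤ 41.0) for each distribution:

X ~ Normal(μ=31, σ=3.7):
P(X ≤ 41.0) = 0.9966

Y ~ Normal(μ=62, σ=9.4):
P(Y ≤ 41.0) = 0.0127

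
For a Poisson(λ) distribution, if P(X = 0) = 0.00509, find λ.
λ = 5.2805

For a Poisson(λ) distribution, the PMF at 0 is:
P(X = 0) = λ^0 e^(-λ) / 0! = e^(-λ)

Given P(X = 0) = 0.00509:
e^(-λ) = 0.00509
-λ = ln(0.00509)
λ = -ln(0.00509) = 5.2805

Verification: e^(-5.2805) = 0.00509 ✓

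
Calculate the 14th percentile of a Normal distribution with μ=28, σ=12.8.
14.1719

We have X ~ Normal(μ=28, σ=12.8).

We want to find x such that P(X ≤ x) = 0.14.

This is the 14th percentile, which means 14% of values fall below this point.

Using the inverse CDF (quantile function):
x = F⁻¹(0.14) = 14.1719

Verification: P(X ≤ 14.1719) = 0.14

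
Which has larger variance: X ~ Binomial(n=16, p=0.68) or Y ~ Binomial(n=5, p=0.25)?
X has larger variance (3.4816 > 0.9375)

Compute the variance for each distribution:

X ~ Binomial(n=16, p=0.68):
Var(X) = 3.4816

Y ~ Binomial(n=5, p=0.25):
Var(Y) = 0.9375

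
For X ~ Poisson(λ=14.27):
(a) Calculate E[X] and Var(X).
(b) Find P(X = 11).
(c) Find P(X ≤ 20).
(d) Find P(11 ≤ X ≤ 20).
(a) E[X] = 14.2700, Var(X) = 14.2700
(b) P(X = 11) = 0.079456
(c) P(X ≤ 20) = 0.943916
(d) P(11 ≤ X ≤ 20) = 0.785448

We have X ~ Poisson(λ=14.27).

(a) Moments:
E[X] = 14.2700
Var(X) = 14.2700
σ = √Var(X) = 3.7776

(b) Point probability using PMF:
P(X = 11) = 0.079456

(c) Cumulative probability using CDF:
P(X ≤ 20) = F(20) = 0.943916

(d) Range probability:
P(11 ≤ X ≤ 20) = P(X ≤ 20) - P(X ≤ 10)
                   = F(20) - F(10)
                   = 0.943916 - 0.158468
                   = 0.785448

This means approximately 78.5% of outcomes fall in the interval [11, 20].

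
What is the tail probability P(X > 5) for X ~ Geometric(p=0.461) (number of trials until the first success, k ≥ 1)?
0.045493

We have X ~ Geometric(p=0.461) (number of trials until the first success, k ≥ 1).

P(X > 5) = 1 - P(X ≤ 5)
                = 1 - F(5)
                = 1 - 0.954507
                = 0.045493

So there's approximately a 4.5% chance that X exceeds 5.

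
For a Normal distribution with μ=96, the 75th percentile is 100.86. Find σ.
σ = 7.2054

For X ~ Normal(μ, σ), the p-th percentile satisfies x = μ + z_p × σ,
where z_p = Φ⁻¹(p) is the standard normal quantile.

Step 1: z_{0.75} = Φ⁻¹(0.75) = 0.6745

Step 2: Solve for σ:
100.86 = 96 + 0.6745 × σ
σ = (100.86 - 96) / 0.6745
σ = 4.86 / 0.6745
σ = 7.2054

Verification: μ + z × σ = 96 + 0.6745 × 7.2054 = 100.86 ✓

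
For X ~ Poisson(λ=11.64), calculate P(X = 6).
0.030423

We have X ~ Poisson(λ=11.64).

For a Poisson distribution, the PMF gives us the probability of each outcome.

Using the PMF formula:
P(X = 6) = 0.030423

Rounded to 4 decimal places: 0.0304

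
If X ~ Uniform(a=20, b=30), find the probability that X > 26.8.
0.320000

We have X ~ Uniform(a=20, b=30).

P(X > 26.8) = 1 - P(X ≤ 26.8)
                = 1 - F(26.8)
                = 1 - 0.680000
                = 0.320000

So there's approximately a 32.0% chance that X exceeds 26.8.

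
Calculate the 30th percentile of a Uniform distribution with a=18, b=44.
25.8000

We have X ~ Uniform(a=18, b=44).

We want to find x such that P(X ≤ x) = 0.3.

This is the 30th percentile, which means 30% of values fall below this point.

Using the inverse CDF (quantile function):
x = F⁻¹(0.3) = 25.8000

Verification: P(X ≤ 25.8000) = 0.3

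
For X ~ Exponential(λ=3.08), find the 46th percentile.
0.2001

We have X ~ Exponential(λ=3.08).

We want to find x such that P(X ≤ x) = 0.46.

This is the 46th percentile, which means 46% of values fall below this point.

Using the inverse CDF (quantile function):
x = F⁻¹(0.46) = 0.2001

Verification: P(X ≤ 0.2001) = 0.46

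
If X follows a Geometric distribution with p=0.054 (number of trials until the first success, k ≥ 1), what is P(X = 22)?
0.016831

We have X ~ Geometric(p=0.054) (number of trials until the first success, k ≥ 1).

For a Geometric distribution, the PMF gives us the probability of each outcome.

Using the PMF formula:
P(X = 22) = 0.016831

Rounded to 4 decimal places: 0.0168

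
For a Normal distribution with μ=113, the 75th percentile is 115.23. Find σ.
σ = 3.3062

For X ~ Normal(μ, σ), the p-th percentile satisfies x = μ + z_p × σ,
where z_p = Φ⁻¹(p) is the standard normal quantile.

Step 1: z_{0.75} = Φ⁻¹(0.75) = 0.6745

Step 2: Solve for σ:
115.23 = 113 + 0.6745 × σ
σ = (115.23 - 113) / 0.6745
σ = 2.23 / 0.6745
σ = 3.3062

Verification: μ + z × σ = 113 + 0.6745 × 3.3062 = 115.23 ✓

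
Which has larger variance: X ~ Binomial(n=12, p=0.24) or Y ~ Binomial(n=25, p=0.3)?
Y has larger variance (5.2500 > 2.1888)

Compute the variance for each distribution:

X ~ Binomial(n=12, p=0.24):
Var(X) = 2.1888

Y ~ Binomial(n=25, p=0.3):
Var(Y) = 5.2500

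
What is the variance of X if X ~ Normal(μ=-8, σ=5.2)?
27.0400

We have X ~ Normal(μ=-8, σ=5.2).

For a Normal distribution with μ=-8, σ=5.2:
Var(X) = 27.0400

The variance measures the spread of the distribution around the mean.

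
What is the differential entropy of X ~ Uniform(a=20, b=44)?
3.1781 nats

We have X ~ Uniform(a=20, b=44).

The differential entropy measures the uncertainty or information content of the distribution.

For a Uniform distribution with a=20, b=44:
h(X) = 3.1781 nats

(In bits, this would be 4.5850 bits.)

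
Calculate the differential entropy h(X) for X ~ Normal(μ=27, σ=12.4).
3.9366 nats

We have X ~ Normal(μ=27, σ=12.4).

The differential entropy measures the uncertainty or information content of the distribution.

For a Normal distribution with μ=27, σ=12.4:
h(X) = 3.9366 nats

(In bits, this would be 5.6794 bits.)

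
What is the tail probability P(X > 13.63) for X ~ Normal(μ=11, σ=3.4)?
0.219605

We have X ~ Normal(μ=11, σ=3.4).

P(X > 13.63) = 1 - P(X ≤ 13.63)
                = 1 - F(13.63)
                = 1 - 0.780395
                = 0.219605

So there's approximately a 22.0% chance that X exceeds 13.63.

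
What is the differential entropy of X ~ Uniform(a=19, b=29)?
2.3026 nats

We have X ~ Uniform(a=19, b=29).

The differential entropy measures the uncertainty or information content of the distribution.

For a Uniform distribution with a=19, b=29:
h(X) = 2.3026 nats

(In bits, this would be 3.3219 bits.)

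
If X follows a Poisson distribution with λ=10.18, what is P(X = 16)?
0.024112

We have X ~ Poisson(λ=10.18).

For a Poisson distribution, the PMF gives us the probability of each outcome.

Using the PMF formula:
P(X = 16) = 0.024112

Rounded to 4 decimal places: 0.0241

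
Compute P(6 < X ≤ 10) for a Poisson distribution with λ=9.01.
0.498930

We have X ~ Poisson(λ=9.01).

To find P(6 < X ≤ 10), we use:
P(6 < X ≤ 10) = P(X ≤ 10) - P(X ≤ 6)
                 = F(10) - F(6)
                 = 0.704802 - 0.205871
                 = 0.498930

So there's approximately a 49.9% chance that X falls in this range.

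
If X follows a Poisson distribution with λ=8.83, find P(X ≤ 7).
0.344179

We have X ~ Poisson(λ=8.83).

The CDF gives us P(X ≤ k).

Using the CDF:
P(X ≤ 7) = 0.344179

This means there's approximately a 34.4% chance that X is at most 7.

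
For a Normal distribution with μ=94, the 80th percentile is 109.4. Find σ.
σ = 18.2980

For X ~ Normal(μ, σ), the p-th percentile satisfies x = μ + z_p × σ,
where z_p = Φ⁻¹(p) is the standard normal quantile.

Step 1: z_{0.8} = Φ⁻¹(0.8) = 0.8416

Step 2: Solve for σ:
109.4 = 94 + 0.8416 × σ
σ = (109.4 - 94) / 0.8416
σ = 15.40 / 0.8416
σ = 18.2980

Verification: μ + z × σ = 94 + 0.8416 × 18.2980 = 109.40 ✓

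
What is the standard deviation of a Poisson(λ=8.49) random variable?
2.9138

We have X ~ Poisson(λ=8.49).

For a Poisson distribution with λ=8.49:
σ = √Var(X) = 2.9138

The standard deviation is the square root of the variance.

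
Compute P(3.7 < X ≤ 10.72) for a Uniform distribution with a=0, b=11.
0.638182

We have X ~ Uniform(a=0, b=11).

To find P(3.7 < X ≤ 10.72), we use:
P(3.7 < X ≤ 10.72) = P(X ≤ 10.72) - P(X ≤ 3.7)
                 = F(10.72) - F(3.7)
                 = 0.974545 - 0.336364
                 = 0.638182

So there's approximately a 63.8% chance that X falls in this range.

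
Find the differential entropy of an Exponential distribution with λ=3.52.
-0.2585 nats

We have X ~ Exponential(λ=3.52).

The differential entropy measures the uncertainty or information content of the distribution.

For an Exponential distribution with λ=3.52:
h(X) = -0.2585 nats

(In bits, this would be -0.3729 bits.)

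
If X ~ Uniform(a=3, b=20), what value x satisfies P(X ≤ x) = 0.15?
5.5500

We have X ~ Uniform(a=3, b=20).

We want to find x such that P(X ≤ x) = 0.15.

This is the 15th percentile, which means 15% of values fall below this point.

Using the inverse CDF (quantile function):
x = F⁻¹(0.15) = 5.5500

Verification: P(X ≤ 5.5500) = 0.15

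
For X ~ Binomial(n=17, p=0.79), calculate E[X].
13.4300

We have X ~ Binomial(n=17, p=0.79).

For a Binomial distribution with n=17, p=0.79:
E[X] = 13.4300

This is the expected (average) value of X.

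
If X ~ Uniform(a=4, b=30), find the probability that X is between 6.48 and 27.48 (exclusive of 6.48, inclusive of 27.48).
0.807692

We have X ~ Uniform(a=4, b=30).

To find P(6.48 < X ≤ 27.48), we use:
P(6.48 < X ≤ 27.48) = P(X ≤ 27.48) - P(X ≤ 6.48)
                 = F(27.48) - F(6.48)
                 = 0.903077 - 0.095385
                 = 0.807692

So there's approximately a 80.8% chance that X falls in this range.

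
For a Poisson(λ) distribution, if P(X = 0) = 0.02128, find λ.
λ = 3.8500

For a Poisson(λ) distribution, the PMF at 0 is:
P(X = 0) = λ^0 e^(-λ) / 0! = e^(-λ)

Given P(X = 0) = 0.02128:
e^(-λ) = 0.02128
-λ = ln(0.02128)
λ = -ln(0.02128) = 3.8500

Verification: e^(-3.8500) = 0.02128 ✓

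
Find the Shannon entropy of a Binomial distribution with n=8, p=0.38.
1.7297 nats

We have X ~ Binomial(n=8, p=0.38).

The Shannon entropy measures the uncertainty or information content of the distribution.

For a Binomial distribution with n=8, p=0.38:
H(X) = 1.7297 nats

(In bits, this would be 2.4954 bits.)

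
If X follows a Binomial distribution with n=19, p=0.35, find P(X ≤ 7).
0.665567

We have X ~ Binomial(n=19, p=0.35).

The CDF gives us P(X ≤ k).

Using the CDF:
P(X ≤ 7) = 0.665567

This means there's approximately a 66.6% chance that X is at most 7.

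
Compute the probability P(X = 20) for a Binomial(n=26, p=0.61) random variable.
0.041224

We have X ~ Binomial(n=26, p=0.61).

For a Binomial distribution, the PMF gives us the probability of each outcome.

Using the PMF formula:
P(X = 20) = 0.041224

Rounded to 4 decimal places: 0.0412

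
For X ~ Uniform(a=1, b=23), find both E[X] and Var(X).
E[X] = 12.0000, Var(X) = 40.3333

We have X ~ Uniform(a=1, b=23).

For a Uniform distribution with a=1, b=23:

Expected value:
E[X] = 12.0000

Variance:
Var(X) = 40.3333

Standard deviation:
σ = √Var(X) = 6.3509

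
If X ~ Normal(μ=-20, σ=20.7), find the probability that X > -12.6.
0.360363

We have X ~ Normal(μ=-20, σ=20.7).

P(X > -12.6) = 1 - P(X ≤ -12.6)
                = 1 - F(-12.6)
                = 1 - 0.639637
                = 0.360363

So there's approximately a 36.0% chance that X exceeds -12.6.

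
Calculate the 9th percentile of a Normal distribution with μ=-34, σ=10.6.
-48.2120

We have X ~ Normal(μ=-34, σ=10.6).

We want to find x such that P(X ≤ x) = 0.09.

This is the 9th percentile, which means 9% of values fall below this point.

Using the inverse CDF (quantile function):
x = F⁻¹(0.09) = -48.2120

Verification: P(X ≤ -48.2120) = 0.09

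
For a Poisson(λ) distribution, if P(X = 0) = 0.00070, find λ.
λ = 7.2644

For a Poisson(λ) distribution, the PMF at 0 is:
P(X = 0) = λ^0 e^(-λ) / 0! = e^(-λ)

Given P(X = 0) = 0.00070:
e^(-λ) = 0.00070
-λ = ln(0.00070)
λ = -ln(0.00070) = 7.2644

Verification: e^(-7.2644) = 0.00070 ✓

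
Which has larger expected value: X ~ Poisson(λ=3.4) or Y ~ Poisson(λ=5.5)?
Y has larger mean (5.5000 > 3.4000)

Compute the expected value for each distribution:

X ~ Poisson(λ=3.4):
E[X] = 3.4000

Y ~ Poisson(λ=5.5):
E[Y] = 5.5000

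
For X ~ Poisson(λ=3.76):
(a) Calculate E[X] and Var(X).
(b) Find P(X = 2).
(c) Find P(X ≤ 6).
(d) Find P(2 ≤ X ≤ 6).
(a) E[X] = 3.7600, Var(X) = 3.7600
(b) P(X = 2) = 0.164588
(c) P(X ≤ 6) = 0.912806
(d) P(2 ≤ X ≤ 6) = 0.801976

We have X ~ Poisson(λ=3.76).

(a) Moments:
E[X] = 3.7600
Var(X) = 3.7600
σ = √Var(X) = 1.9391

(b) Point probability using PMF:
P(X = 2) = 0.164588

(c) Cumulative probability using CDF:
P(X ≤ 6) = F(6) = 0.912806

(d) Range probability:
P(2 ≤ X ≤ 6) = P(X ≤ 6) - P(X ≤ 1)
                   = F(6) - F(1)
                   = 0.912806 - 0.110831
                   = 0.801976

This means approximately 80.2% of outcomes fall in the interval [2, 6].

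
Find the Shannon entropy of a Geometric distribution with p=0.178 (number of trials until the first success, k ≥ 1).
2.6312 nats

We have X ~ Geometric(p=0.178) (number of trials until the first success, k ≥ 1).

The Shannon entropy measures the uncertainty or information content of the distribution.

For a Geometric distribution with p=0.178 (number of trials until the first success, k ≥ 1):
H(X) = 2.6312 nats

(In bits, this would be 3.7960 bits.)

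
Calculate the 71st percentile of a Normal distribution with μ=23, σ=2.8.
24.5495

We have X ~ Normal(μ=23, σ=2.8).

We want to find x such that P(X ≤ x) = 0.71.

This is the 71st percentile, which means 71% of values fall below this point.

Using the inverse CDF (quantile function):
x = F⁻¹(0.71) = 24.5495

Verification: P(X ≤ 24.5495) = 0.71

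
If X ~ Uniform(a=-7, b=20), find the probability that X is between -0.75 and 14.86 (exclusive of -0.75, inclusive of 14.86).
0.578148

We have X ~ Uniform(a=-7, b=20).

To find P(-0.75 < X ≤ 14.86), we use:
P(-0.75 < X ≤ 14.86) = P(X ≤ 14.86) - P(X ≤ -0.75)
                 = F(14.86) - F(-0.75)
                 = 0.809630 - 0.231481
                 = 0.578148

So there's approximately a 57.8% chance that X falls in this range.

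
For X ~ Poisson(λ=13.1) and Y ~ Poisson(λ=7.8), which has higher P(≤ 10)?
Y has higher probability (P(Y ≤ 10) = 0.8352 > P(X ≤ 10) = 0.2432)

Compute P(≤ 10) for each distribution:

X ~ Poisson(λ=13.1):
P(X ≤ 10) = 0.2432

Y ~ Poisson(λ=7.8):
P(Y ≤ 10) = 0.8352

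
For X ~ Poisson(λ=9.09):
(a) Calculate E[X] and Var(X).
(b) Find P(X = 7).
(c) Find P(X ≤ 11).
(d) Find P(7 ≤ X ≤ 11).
(a) E[X] = 9.0900, Var(X) = 9.0900
(b) P(X = 7) = 0.114757
(c) P(X ≤ 11) = 0.794190
(d) P(7 ≤ X ≤ 11) = 0.595485

We have X ~ Poisson(λ=9.09).

(a) Moments:
E[X] = 9.0900
Var(X) = 9.0900
σ = √Var(X) = 3.0150

(b) Point probability using PMF:
P(X = 7) = 0.114757

(c) Cumulative probability using CDF:
P(X ≤ 11) = F(11) = 0.794190

(d) Range probability:
P(7 ≤ X ≤ 11) = P(X ≤ 11) - P(X ≤ 6)
                   = F(11) - F(6)
                   = 0.794190 - 0.198705
                   = 0.595485

This means approximately 59.5% of outcomes fall in the interval [7, 11].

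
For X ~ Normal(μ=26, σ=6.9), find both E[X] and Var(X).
E[X] = 26.0000, Var(X) = 47.6100

We have X ~ Normal(μ=26, σ=6.9).

For a Normal distribution with μ=26, σ=6.9:

Expected value:
E[X] = 26.0000

Variance:
Var(X) = 47.6100

Standard deviation:
σ = √Var(X) = 6.9000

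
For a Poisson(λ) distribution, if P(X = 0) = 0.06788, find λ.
λ = 2.6900

For a Poisson(λ) distribution, the PMF at 0 is:
P(X = 0) = λ^0 e^(-λ) / 0! = e^(-λ)

Given P(X = 0) = 0.06788:
e^(-λ) = 0.06788
-λ = ln(0.06788)
λ = -ln(0.06788) = 2.6900

Verification: e^(-2.6900) = 0.06788 ✓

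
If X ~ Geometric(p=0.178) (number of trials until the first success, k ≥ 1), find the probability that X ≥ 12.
0.115768

We have X ~ Geometric(p=0.178) (number of trials until the first success, k ≥ 1).

For discrete distributions, P(X ≥ 12) = 1 - P(X ≤ 11).

P(X ≤ 11) = 0.884232
P(X ≥ 12) = 1 - 0.884232 = 0.115768

So there's approximately a 11.6% chance that X is at least 12.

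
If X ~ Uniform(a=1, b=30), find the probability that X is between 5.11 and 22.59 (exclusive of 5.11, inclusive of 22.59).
0.602759

We have X ~ Uniform(a=1, b=30).

To find P(5.11 < X ≤ 22.59), we use:
P(5.11 < X ≤ 22.59) = P(X ≤ 22.59) - P(X ≤ 5.11)
                 = F(22.59) - F(5.11)
                 = 0.744483 - 0.141724
                 = 0.602759

So there's approximately a 60.3% chance that X falls in this range.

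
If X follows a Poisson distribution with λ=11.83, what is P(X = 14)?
0.087836

We have X ~ Poisson(λ=11.83).

For a Poisson distribution, the PMF gives us the probability of each outcome.

Using the PMF formula:
P(X = 14) = 0.087836

Rounded to 4 decimal places: 0.0878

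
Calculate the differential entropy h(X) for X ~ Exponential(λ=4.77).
-0.5623 nats

We have X ~ Exponential(λ=4.77).

The differential entropy measures the uncertainty or information content of the distribution.

For an Exponential distribution with λ=4.77:
h(X) = -0.5623 nats

(In bits, this would be -0.8113 bits.)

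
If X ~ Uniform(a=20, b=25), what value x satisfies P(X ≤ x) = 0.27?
21.3500

We have X ~ Uniform(a=20, b=25).

We want to find x such that P(X ≤ x) = 0.27.

This is the 27th percentile, which means 27% of values fall below this point.

Using the inverse CDF (quantile function):
x = F⁻¹(0.27) = 21.3500

Verification: P(X ≤ 21.3500) = 0.27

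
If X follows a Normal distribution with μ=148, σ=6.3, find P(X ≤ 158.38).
0.950285

We have X ~ Normal(μ=148, σ=6.3).

The CDF gives us P(X ≤ k).

Using the CDF:
P(X ≤ 158.38) = 0.950285

This means there's approximately a 95.0% chance that X is at most 158.38.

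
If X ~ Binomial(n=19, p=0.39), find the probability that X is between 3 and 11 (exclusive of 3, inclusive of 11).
0.943276

We have X ~ Binomial(n=19, p=0.39).

To find P(3 < X ≤ 11), we use:
P(3 < X ≤ 11) = P(X ≤ 11) - P(X ≤ 3)
                 = F(11) - F(3)
                 = 0.971329 - 0.028053
                 = 0.943276

So there's approximately a 94.3% chance that X falls in this range.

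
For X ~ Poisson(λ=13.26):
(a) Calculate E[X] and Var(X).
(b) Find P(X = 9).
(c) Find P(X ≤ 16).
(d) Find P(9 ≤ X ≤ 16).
(a) E[X] = 13.2600, Var(X) = 13.2600
(b) P(X = 9) = 0.060867
(c) P(X ≤ 16) = 0.816251
(d) P(9 ≤ X ≤ 16) = 0.727802

We have X ~ Poisson(λ=13.26).

(a) Moments:
E[X] = 13.2600
Var(X) = 13.2600
σ = √Var(X) = 3.6414

(b) Point probability using PMF:
P(X = 9) = 0.060867

(c) Cumulative probability using CDF:
P(X ≤ 16) = F(16) = 0.816251

(d) Range probability:
P(9 ≤ X ≤ 16) = P(X ≤ 16) - P(X ≤ 8)
                   = F(16) - F(8)
                   = 0.816251 - 0.088449
                   = 0.727802

This means approximately 72.8% of outcomes fall in the interval [9, 16].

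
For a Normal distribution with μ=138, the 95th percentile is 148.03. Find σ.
σ = 6.0978

For X ~ Normal(μ, σ), the p-th percentile satisfies x = μ + z_p × σ,
where z_p = Φ⁻¹(p) is the standard normal quantile.

Step 1: z_{0.95} = Φ⁻¹(0.95) = 1.6449

Step 2: Solve for σ:
148.03 = 138 + 1.6449 × σ
σ = (148.03 - 138) / 1.6449
σ = 10.03 / 1.6449
σ = 6.0978

Verification: μ + z × σ = 138 + 1.6449 × 6.0978 = 148.03 ✓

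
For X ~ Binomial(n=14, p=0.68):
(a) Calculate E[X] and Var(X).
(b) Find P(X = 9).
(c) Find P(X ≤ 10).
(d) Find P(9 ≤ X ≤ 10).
(a) E[X] = 9.5200, Var(X) = 3.0464
(b) P(X = 9) = 0.208831
(c) P(X ≤ 10) = 0.703162
(d) P(9 ≤ X ≤ 10) = 0.430713

We have X ~ Binomial(n=14, p=0.68).

(a) Moments:
E[X] = 9.5200
Var(X) = 3.0464
σ = √Var(X) = 1.7454

(b) Point probability using PMF:
P(X = 9) = 0.208831

(c) Cumulative probability using CDF:
P(X ≤ 10) = F(10) = 0.703162

(d) Range probability:
P(9 ≤ X ≤ 10) = P(X ≤ 10) - P(X ≤ 8)
                   = F(10) - F(8)
                   = 0.703162 - 0.272449
                   = 0.430713

This means approximately 43.1% of outcomes fall in the interval [9, 10].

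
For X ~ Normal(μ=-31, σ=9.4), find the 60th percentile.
-28.6185

We have X ~ Normal(μ=-31, σ=9.4).

We want to find x such that P(X ≤ x) = 0.6.

This is the 60th percentile, which means 60% of values fall below this point.

Using the inverse CDF (quantile function):
x = F⁻¹(0.6) = -28.6185

Verification: P(X ≤ -28.6185) = 0.6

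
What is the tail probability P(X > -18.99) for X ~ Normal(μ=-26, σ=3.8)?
0.032538

We have X ~ Normal(μ=-26, σ=3.8).

P(X > -18.99) = 1 - P(X ≤ -18.99)
                = 1 - F(-18.99)
                = 1 - 0.967462
                = 0.032538

So there's approximately a 3.3% chance that X exceeds -18.99.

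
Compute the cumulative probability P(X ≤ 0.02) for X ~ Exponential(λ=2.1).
0.041130

We have X ~ Exponential(λ=2.1).

The CDF gives us P(X ≤ k).

Using the CDF:
P(X ≤ 0.02) = 0.041130

This means there's approximately a 4.1% chance that X is at most 0.02.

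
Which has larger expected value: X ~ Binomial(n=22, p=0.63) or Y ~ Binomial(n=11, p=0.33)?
X has larger mean (13.8600 > 3.6300)

Compute the expected value for each distribution:

X ~ Binomial(n=22, p=0.63):
E[X] = 13.8600

Y ~ Binomial(n=11, p=0.33):
E[Y] = 3.6300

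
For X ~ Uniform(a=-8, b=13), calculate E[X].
2.5000

We have X ~ Uniform(a=-8, b=13).

For a Uniform distribution with a=-8, b=13:
E[X] = 2.5000

This is the expected (average) value of X.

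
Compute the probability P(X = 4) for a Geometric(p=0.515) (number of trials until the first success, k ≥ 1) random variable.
0.058753

We have X ~ Geometric(p=0.515) (number of trials until the first success, k ≥ 1).

For a Geometric distribution, the PMF gives us the probability of each outcome.

Using the PMF formula:
P(X = 4) = 0.058753

Rounded to 4 decimal places: 0.0588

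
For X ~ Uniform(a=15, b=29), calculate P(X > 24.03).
0.355000

We have X ~ Uniform(a=15, b=29).

P(X > 24.03) = 1 - P(X ≤ 24.03)
                = 1 - F(24.03)
                = 1 - 0.645000
                = 0.355000

So there's approximately a 35.5% chance that X exceeds 24.03.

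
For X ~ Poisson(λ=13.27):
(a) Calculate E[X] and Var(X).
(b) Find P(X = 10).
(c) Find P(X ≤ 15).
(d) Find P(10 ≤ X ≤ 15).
(a) E[X] = 13.2700, Var(X) = 13.2700
(b) P(X = 10) = 0.080512
(c) P(X ≤ 15) = 0.739242
(d) P(10 ≤ X ≤ 15) = 0.590533

We have X ~ Poisson(λ=13.27).

(a) Moments:
E[X] = 13.2700
Var(X) = 13.2700
σ = √Var(X) = 3.6428

(b) Point probability using PMF:
P(X = 10) = 0.080512

(c) Cumulative probability using CDF:
P(X ≤ 15) = F(15) = 0.739242

(d) Range probability:
P(10 ≤ X ≤ 15) = P(X ≤ 15) - P(X ≤ 9)
                   = F(15) - F(9)
                   = 0.739242 - 0.148709
                   = 0.590533

This means approximately 59.1% of outcomes fall in the interval [10, 15].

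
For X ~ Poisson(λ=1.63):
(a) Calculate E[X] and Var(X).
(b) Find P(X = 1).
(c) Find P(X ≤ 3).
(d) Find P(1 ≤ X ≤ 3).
(a) E[X] = 1.6300, Var(X) = 1.6300
(b) P(X = 1) = 0.319365
(c) P(X ≤ 3) = 0.916998
(d) P(1 ≤ X ≤ 3) = 0.721068

We have X ~ Poisson(λ=1.63).

(a) Moments:
E[X] = 1.6300
Var(X) = 1.6300
σ = √Var(X) = 1.2767

(b) Point probability using PMF:
P(X = 1) = 0.319365

(c) Cumulative probability using CDF:
P(X ≤ 3) = F(3) = 0.916998

(d) Range probability:
P(1 ≤ X ≤ 3) = P(X ≤ 3) - P(X ≤ 0)
                   = F(3) - F(0)
                   = 0.916998 - 0.195930
                   = 0.721068

This means approximately 72.1% of outcomes fall in the interval [1, 3].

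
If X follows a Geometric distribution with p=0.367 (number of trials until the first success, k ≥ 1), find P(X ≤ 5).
0.898371

We have X ~ Geometric(p=0.367) (number of trials until the first success, k ≥ 1).

The CDF gives us P(X ≤ k).

Using the CDF:
P(X ≤ 5) = 0.898371

This means there's approximately a 89.8% chance that X is at most 5.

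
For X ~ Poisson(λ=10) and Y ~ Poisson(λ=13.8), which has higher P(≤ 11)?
X has higher probability (P(X ≤ 11) = 0.6968 > P(Y ≤ 11) = 0.2773)

Compute P(≤ 11) for each distribution:

X ~ Poisson(λ=10):
P(X ≤ 11) = 0.6968

Y ~ Poisson(λ=13.8):
P(Y ≤ 11) = 0.2773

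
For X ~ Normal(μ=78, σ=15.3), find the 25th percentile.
67.6803

We have X ~ Normal(μ=78, σ=15.3).

We want to find x such that P(X ≤ x) = 0.25.

This is the 25th percentile, which means 25% of values fall below this point.

Using the inverse CDF (quantile function):
x = F⁻¹(0.25) = 67.6803

Verification: P(X ≤ 67.6803) = 0.25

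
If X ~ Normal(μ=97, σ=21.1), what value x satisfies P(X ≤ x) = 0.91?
125.2899

We have X ~ Normal(μ=97, σ=21.1).

We want to find x such that P(X ≤ x) = 0.91.

This is the 91st percentile, which means 91% of values fall below this point.

Using the inverse CDF (quantile function):
x = F⁻¹(0.91) = 125.2899

Verification: P(X ≤ 125.2899) = 0.91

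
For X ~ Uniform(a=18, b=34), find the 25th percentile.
22.0000

We have X ~ Uniform(a=18, b=34).

We want to find x such that P(X ≤ x) = 0.25.

This is the 25th percentile, which means 25% of values fall below this point.

Using the inverse CDF (quantile function):
x = F⁻¹(0.25) = 22.0000

Verification: P(X ≤ 22.0000) = 0.25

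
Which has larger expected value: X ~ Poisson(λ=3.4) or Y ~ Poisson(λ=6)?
Y has larger mean (6.0000 > 3.4000)

Compute the expected value for each distribution:

X ~ Poisson(λ=3.4):
E[X] = 3.4000

Y ~ Poisson(λ=6):
E[Y] = 6.0000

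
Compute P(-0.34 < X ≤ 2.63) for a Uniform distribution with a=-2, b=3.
0.594000

We have X ~ Uniform(a=-2, b=3).

To find P(-0.34 < X ≤ 2.63), we use:
P(-0.34 < X ≤ 2.63) = P(X ≤ 2.63) - P(X ≤ -0.34)
                 = F(2.63) - F(-0.34)
                 = 0.926000 - 0.332000
                 = 0.594000

So there's approximately a 59.4% chance that X falls in this range.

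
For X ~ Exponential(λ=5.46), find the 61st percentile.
0.1725

We have X ~ Exponential(λ=5.46).

We want to find x such that P(X ≤ x) = 0.61.

This is the 61st percentile, which means 61% of values fall below this point.

Using the inverse CDF (quantile function):
x = F⁻¹(0.61) = 0.1725

Verification: P(X ≤ 0.1725) = 0.61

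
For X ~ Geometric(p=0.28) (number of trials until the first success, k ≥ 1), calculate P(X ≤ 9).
0.948001

We have X ~ Geometric(p=0.28) (number of trials until the first success, k ≥ 1).

The CDF gives us P(X ≤ k).

Using the CDF:
P(X ≤ 9) = 0.948001

This means there's approximately a 94.8% chance that X is at most 9.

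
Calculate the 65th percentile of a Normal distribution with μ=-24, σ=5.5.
-21.8807

We have X ~ Normal(μ=-24, σ=5.5).

We want to find x such that P(X ≤ x) = 0.65.

This is the 65th percentile, which means 65% of values fall below this point.

Using the inverse CDF (quantile function):
x = F⁻¹(0.65) = -21.8807

Verification: P(X ≤ -21.8807) = 0.65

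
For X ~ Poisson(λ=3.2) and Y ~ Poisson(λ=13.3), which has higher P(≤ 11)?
X has higher probability (P(X ≤ 11) = 0.9999 > P(Y ≤ 11) = 0.3234)

Compute P(≤ 11) for each distribution:

X ~ Poisson(λ=3.2):
P(X ≤ 11) = 0.9999

Y ~ Poisson(λ=13.3):
P(Y ≤ 11) = 0.3234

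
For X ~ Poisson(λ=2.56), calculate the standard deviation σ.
1.6000

We have X ~ Poisson(λ=2.56).

For a Poisson distribution with λ=2.56:
σ = √Var(X) = 1.6000

The standard deviation is the square root of the variance.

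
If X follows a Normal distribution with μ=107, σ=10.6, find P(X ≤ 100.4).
0.266760

We have X ~ Normal(μ=107, σ=10.6).

The CDF gives us P(X ≤ k).

Using the CDF:
P(X ≤ 100.4) = 0.266760

This means there's approximately a 26.7% chance that X is at most 100.4.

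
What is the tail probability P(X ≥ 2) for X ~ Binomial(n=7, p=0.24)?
0.529812

We have X ~ Binomial(n=7, p=0.24).

For discrete distributions, P(X ≥ 2) = 1 - P(X ≤ 1).

P(X ≤ 1) = 0.470188
P(X ≥ 2) = 1 - 0.470188 = 0.529812

So there's approximately a 53.0% chance that X is at least 2.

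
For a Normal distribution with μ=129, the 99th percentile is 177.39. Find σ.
σ = 20.8008

For X ~ Normal(μ, σ), the p-th percentile satisfies x = μ + z_p × σ,
where z_p = Φ⁻¹(p) is the standard normal quantile.

Step 1: z_{0.99} = Φ⁻¹(0.99) = 2.3263

Step 2: Solve for σ:
177.39 = 129 + 2.3263 × σ
σ = (177.39 - 129) / 2.3263
σ = 48.39 / 2.3263
σ = 20.8008

Verification: μ + z × σ = 129 + 2.3263 × 20.8008 = 177.39 ✓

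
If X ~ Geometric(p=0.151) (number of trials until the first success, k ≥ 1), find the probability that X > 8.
0.269936

We have X ~ Geometric(p=0.151) (number of trials until the first success, k ≥ 1).

P(X > 8) = 1 - P(X ≤ 8)
                = 1 - F(8)
                = 1 - 0.730064
                = 0.269936

So there's approximately a 27.0% chance that X exceeds 8.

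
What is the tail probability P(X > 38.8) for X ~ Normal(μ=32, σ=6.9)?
0.162187

We have X ~ Normal(μ=32, σ=6.9).

P(X > 38.8) = 1 - P(X ≤ 38.8)
                = 1 - F(38.8)
                = 1 - 0.837813
                = 0.162187

So there's approximately a 16.2% chance that X exceeds 38.8.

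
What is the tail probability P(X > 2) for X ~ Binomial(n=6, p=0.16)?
0.056036

We have X ~ Binomial(n=6, p=0.16).

P(X > 2) = 1 - P(X ≤ 2)
                = 1 - F(2)
                = 1 - 0.943964
                = 0.056036

So there's approximately a 5.6% chance that X exceeds 2.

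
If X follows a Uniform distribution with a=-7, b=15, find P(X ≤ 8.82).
0.719091

We have X ~ Uniform(a=-7, b=15).

The CDF gives us P(X ≤ k).

Using the CDF:
P(X ≤ 8.82) = 0.719091

This means there's approximately a 71.9% chance that X is at most 8.82.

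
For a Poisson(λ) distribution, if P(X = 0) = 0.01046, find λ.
λ = 4.5602

For a Poisson(λ) distribution, the PMF at 0 is:
P(X = 0) = λ^0 e^(-λ) / 0! = e^(-λ)

Given P(X = 0) = 0.01046:
e^(-λ) = 0.01046
-λ = ln(0.01046)
λ = -ln(0.01046) = 4.5602

Verification: e^(-4.5602) = 0.01046 ✓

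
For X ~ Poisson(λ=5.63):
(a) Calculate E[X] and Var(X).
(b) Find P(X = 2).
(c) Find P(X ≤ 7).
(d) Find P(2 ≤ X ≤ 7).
(a) E[X] = 5.6300, Var(X) = 5.6300
(b) P(X = 2) = 0.056873
(c) P(X ≤ 7) = 0.793160
(d) P(2 ≤ X ≤ 7) = 0.769367

We have X ~ Poisson(λ=5.63).

(a) Moments:
E[X] = 5.6300
Var(X) = 5.6300
σ = √Var(X) = 2.3728

(b) Point probability using PMF:
P(X = 2) = 0.056873

(c) Cumulative probability using CDF:
P(X ≤ 7) = F(7) = 0.793160

(d) Range probability:
P(2 ≤ X ≤ 7) = P(X ≤ 7) - P(X ≤ 1)
                   = F(7) - F(1)
                   = 0.793160 - 0.023792
                   = 0.769367

This means approximately 76.9% of outcomes fall in the interval [2, 7].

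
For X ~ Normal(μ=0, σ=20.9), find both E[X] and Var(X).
E[X] = 0.0000, Var(X) = 436.8100

We have X ~ Normal(μ=0, σ=20.9).

For a Normal distribution with μ=0, σ=20.9:

Expected value:
E[X] = 0.0000

Variance:
Var(X) = 436.8100

Standard deviation:
σ = √Var(X) = 20.9000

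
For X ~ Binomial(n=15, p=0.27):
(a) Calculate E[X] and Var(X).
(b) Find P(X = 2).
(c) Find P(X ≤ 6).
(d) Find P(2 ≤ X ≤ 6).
(a) E[X] = 4.0500, Var(X) = 2.9565
(b) P(X = 2) = 0.127972
(c) P(X ≤ 6) = 0.918335
(d) P(2 ≤ X ≤ 6) = 0.859998

We have X ~ Binomial(n=15, p=0.27).

(a) Moments:
E[X] = 4.0500
Var(X) = 2.9565
σ = √Var(X) = 1.7194

(b) Point probability using PMF:
P(X = 2) = 0.127972

(c) Cumulative probability using CDF:
P(X ≤ 6) = F(6) = 0.918335

(d) Range probability:
P(2 ≤ X ≤ 6) = P(X ≤ 6) - P(X ≤ 1)
                   = F(6) - F(1)
                   = 0.918335 - 0.058338
                   = 0.859998

This means approximately 86.0% of outcomes fall in the interval [2, 6].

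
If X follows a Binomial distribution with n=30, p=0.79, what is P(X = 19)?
0.021714

We have X ~ Binomial(n=30, p=0.79).

For a Binomial distribution, the PMF gives us the probability of each outcome.

Using the PMF formula:
P(X = 19) = 0.021714

Rounded to 4 decimal places: 0.0217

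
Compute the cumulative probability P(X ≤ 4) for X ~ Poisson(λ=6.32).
0.244502

We have X ~ Poisson(λ=6.32).

The CDF gives us P(X ≤ k).

Using the CDF:
P(X ≤ 4) = 0.244502

This means there's approximately a 24.5% chance that X is at most 4.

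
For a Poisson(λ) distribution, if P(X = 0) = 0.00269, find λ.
λ = 5.9182

For a Poisson(λ) distribution, the PMF at 0 is:
P(X = 0) = λ^0 e^(-λ) / 0! = e^(-λ)

Given P(X = 0) = 0.00269:
e^(-λ) = 0.00269
-λ = ln(0.00269)
λ = -ln(0.00269) = 5.9182

Verification: e^(-5.9182) = 0.00269 ✓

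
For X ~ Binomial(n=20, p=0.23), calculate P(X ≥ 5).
0.501431

We have X ~ Binomial(n=20, p=0.23).

For discrete distributions, P(X ≥ 5) = 1 - P(X ≤ 4).

P(X ≤ 4) = 0.498569
P(X ≥ 5) = 1 - 0.498569 = 0.501431

So there's approximately a 50.1% chance that X is at least 5.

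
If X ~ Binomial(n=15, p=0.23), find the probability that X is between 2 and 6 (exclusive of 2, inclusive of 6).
0.668092

We have X ~ Binomial(n=15, p=0.23).

To find P(2 < X ≤ 6), we use:
P(2 < X ≤ 6) = P(X ≤ 6) - P(X ≤ 2)
                 = F(6) - F(2)
                 = 0.962571 - 0.294479
                 = 0.668092

So there's approximately a 66.8% chance that X falls in this range.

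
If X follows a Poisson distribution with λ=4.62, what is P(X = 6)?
0.133070

We have X ~ Poisson(λ=4.62).

For a Poisson distribution, the PMF gives us the probability of each outcome.

Using the PMF formula:
P(X = 6) = 0.133070

Rounded to 4 decimal places: 0.1331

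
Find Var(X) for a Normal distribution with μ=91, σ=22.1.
488.4100

We have X ~ Normal(μ=91, σ=22.1).

For a Normal distribution with μ=91, σ=22.1:
Var(X) = 488.4100

The variance measures the spread of the distribution around the mean.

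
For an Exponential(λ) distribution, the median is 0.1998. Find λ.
λ = 3.4692

For X ~ Exponential(λ), the CDF is F(x) = 1 - e^(-λx).
The median m satisfies F(m) = 0.5:
1 - e^(-λm) = 0.5
e^(-λm) = 0.5
λm = ln(2)
m = ln(2) / λ

Given m = 0.1998:
λ = ln(2) / 0.1998 = 0.693147 / 0.1998 = 3.4692

Verification: ln(2) / 3.4692 = 0.1998 ✓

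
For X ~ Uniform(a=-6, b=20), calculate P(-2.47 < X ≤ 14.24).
0.642692

We have X ~ Uniform(a=-6, b=20).

To find P(-2.47 < X ≤ 14.24), we use:
P(-2.47 < X ≤ 14.24) = P(X ≤ 14.24) - P(X ≤ -2.47)
                 = F(14.24) - F(-2.47)
                 = 0.778462 - 0.135769
                 = 0.642692

So there's approximately a 64.3% chance that X falls in this range.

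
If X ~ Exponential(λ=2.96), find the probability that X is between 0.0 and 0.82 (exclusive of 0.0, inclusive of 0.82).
0.911716

We have X ~ Exponential(λ=2.96).

To find P(0.0 < X ≤ 0.82), we use:
P(0.0 < X ≤ 0.82) = P(X ≤ 0.82) - P(X ≤ 0.0)
                 = F(0.82) - F(0.0)
                 = 0.911716 - 0.000000
                 = 0.911716

So there's approximately a 91.2% chance that X falls in this range.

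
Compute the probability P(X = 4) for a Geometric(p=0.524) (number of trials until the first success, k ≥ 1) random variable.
0.056513

We have X ~ Geometric(p=0.524) (number of trials until the first success, k ≥ 1).

For a Geometric distribution, the PMF gives us the probability of each outcome.

Using the PMF formula:
P(X = 4) = 0.056513

Rounded to 4 decimal places: 0.0565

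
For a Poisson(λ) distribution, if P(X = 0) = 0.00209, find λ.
λ = 6.1706

For a Poisson(λ) distribution, the PMF at 0 is:
P(X = 0) = λ^0 e^(-λ) / 0! = e^(-λ)

Given P(X = 0) = 0.00209:
e^(-λ) = 0.00209
-λ = ln(0.00209)
λ = -ln(0.00209) = 6.1706

Verification: e^(-6.1706) = 0.00209 ✓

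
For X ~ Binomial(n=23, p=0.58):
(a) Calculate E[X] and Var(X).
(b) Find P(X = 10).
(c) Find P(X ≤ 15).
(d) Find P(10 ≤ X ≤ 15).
(a) E[X] = 13.3400, Var(X) = 5.6028
(b) P(X = 10) = 0.062369
(c) P(X ≤ 15) = 0.818544
(d) P(10 ≤ X ≤ 15) = 0.765234

We have X ~ Binomial(n=23, p=0.58).

(a) Moments:
E[X] = 13.3400
Var(X) = 5.6028
σ = √Var(X) = 2.3670

(b) Point probability using PMF:
P(X = 10) = 0.062369

(c) Cumulative probability using CDF:
P(X ≤ 15) = F(15) = 0.818544

(d) Range probability:
P(10 ≤ X ≤ 15) = P(X ≤ 15) - P(X ≤ 9)
                   = F(15) - F(9)
                   = 0.818544 - 0.053311
                   = 0.765234

This means approximately 76.5% of outcomes fall in the interval [10, 15].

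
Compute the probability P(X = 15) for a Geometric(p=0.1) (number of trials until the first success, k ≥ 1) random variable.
0.022877

We have X ~ Geometric(p=0.1) (number of trials until the first success, k ≥ 1).

For a Geometric distribution, the PMF gives us the probability of each outcome.

Using the PMF formula:
P(X = 15) = 0.022877

Rounded to 4 decimal places: 0.0229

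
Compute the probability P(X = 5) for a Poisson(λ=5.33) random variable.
0.173646

We have X ~ Poisson(λ=5.33).

For a Poisson distribution, the PMF gives us the probability of each outcome.

Using the PMF formula:
P(X = 5) = 0.173646

Rounded to 4 decimal places: 0.1736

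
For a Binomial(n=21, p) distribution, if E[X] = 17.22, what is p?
p = 0.82

For a Binomial(n, p) distribution:
E[X] = n × p

Given n = 21 and E[X] = 17.22:
17.22 = 21 × p
p = 17.22 / 21 = 0.82

Verification: Binomial(21, 0.82) has E[X] = 17.22 ✓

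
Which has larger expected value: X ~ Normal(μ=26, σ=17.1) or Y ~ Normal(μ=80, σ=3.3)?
Y has larger mean (80.0000 > 26.0000)

Compute the expected value for each distribution:

X ~ Normal(μ=26, σ=17.1):
E[X] = 26.0000

Y ~ Normal(μ=80, σ=3.3):
E[Y] = 80.0000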